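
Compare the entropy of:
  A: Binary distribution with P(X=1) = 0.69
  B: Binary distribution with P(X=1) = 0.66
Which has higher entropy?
B

For binary distributions, entropy is maximized at p=0.5 and decreases as p moves toward 0 or 1.

H(A) = H(0.69) = 0.8932 bits
H(B) = H(0.66) = 0.9248 bits

Distribution B (p=0.66) is closer to uniform (p=0.5), so it has higher entropy.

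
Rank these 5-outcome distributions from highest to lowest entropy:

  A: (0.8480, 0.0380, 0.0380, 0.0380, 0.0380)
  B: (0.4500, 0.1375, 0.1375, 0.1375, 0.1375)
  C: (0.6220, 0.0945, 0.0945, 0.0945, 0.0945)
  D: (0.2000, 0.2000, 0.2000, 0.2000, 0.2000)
D > B > C > A

Key insight: Entropy is maximized by uniform distributions and minimized by concentrated distributions.

Entropies:
  H(A) = 0.9188 bits
  H(B) = 2.0928 bits
  H(C) = 1.7126 bits
  H(D) = 2.3219 bits

Ranking: D > B > C > A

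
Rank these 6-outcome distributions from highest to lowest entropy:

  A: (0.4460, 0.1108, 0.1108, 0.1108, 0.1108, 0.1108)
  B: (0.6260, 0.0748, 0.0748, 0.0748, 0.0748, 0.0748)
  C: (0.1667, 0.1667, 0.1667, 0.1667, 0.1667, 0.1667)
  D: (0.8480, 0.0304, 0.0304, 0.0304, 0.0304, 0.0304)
C > A > B > D

Key insight: Entropy is maximized by uniform distributions and minimized by concentrated distributions.

Entropies:
  H(A) = 2.2779 bits
  H(B) = 1.8221 bits
  H(C) = 2.5850 bits
  H(D) = 0.9678 bits

Ranking: C > A > B > D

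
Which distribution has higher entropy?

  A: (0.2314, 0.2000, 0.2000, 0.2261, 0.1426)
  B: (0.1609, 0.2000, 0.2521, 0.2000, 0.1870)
B

Both distributions are close to uniform, making this a harder comparison.

H(A) = 2.3030 bits
H(B) = 2.3064 bits

The distribution closer to uniform has higher entropy.
Answer: B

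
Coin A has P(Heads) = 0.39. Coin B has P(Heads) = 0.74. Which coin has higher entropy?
A

For binary distributions, entropy is maximized at p=0.5 and decreases as p moves toward 0 or 1.

H(A) = H(0.39) = 0.9648 bits
H(B) = H(0.74) = 0.8267 bits

Distribution A (p=0.39) is closer to uniform (p=0.5), so it has higher entropy.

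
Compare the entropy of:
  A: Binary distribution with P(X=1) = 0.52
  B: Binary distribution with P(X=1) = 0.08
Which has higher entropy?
A

For binary distributions, entropy is maximized at p=0.5 and decreases as p moves toward 0 or 1.

H(A) = H(0.52) = 0.9988 bits
H(B) = H(0.08) = 0.4022 bits

Distribution A (p=0.52) is closer to uniform (p=0.5), so it has higher entropy.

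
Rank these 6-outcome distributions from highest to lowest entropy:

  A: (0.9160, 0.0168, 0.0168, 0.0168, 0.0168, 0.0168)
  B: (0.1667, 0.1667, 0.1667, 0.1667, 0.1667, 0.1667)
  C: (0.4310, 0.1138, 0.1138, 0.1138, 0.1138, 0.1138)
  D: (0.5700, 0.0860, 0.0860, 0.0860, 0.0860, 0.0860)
B > C > D > A

Key insight: Entropy is maximized by uniform distributions and minimized by concentrated distributions.

Entropies:
  H(A) = 0.6112 bits
  H(B) = 2.5850 bits
  H(C) = 2.3074 bits
  H(D) = 1.9842 bits

Ranking: B > C > D > A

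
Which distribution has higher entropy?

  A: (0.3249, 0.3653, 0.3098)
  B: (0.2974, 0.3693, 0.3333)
A

Both distributions are close to uniform, making this a harder comparison.

H(A) = 1.5814 bits
H(B) = 1.5794 bits

The distribution closer to uniform has higher entropy.
Answer: A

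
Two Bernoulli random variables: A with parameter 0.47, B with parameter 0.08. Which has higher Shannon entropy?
A

For binary distributions, entropy is maximized at p=0.5 and decreases as p moves toward 0 or 1.

H(A) = H(0.47) = 0.9974 bits
H(B) = H(0.08) = 0.4022 bits

Distribution A (p=0.47) is closer to uniform (p=0.5), so it has higher entropy.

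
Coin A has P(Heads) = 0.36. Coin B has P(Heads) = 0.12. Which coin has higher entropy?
A

For binary distributions, entropy is maximized at p=0.5 and decreases as p moves toward 0 or 1.

H(A) = H(0.36) = 0.9427 bits
H(B) = H(0.12) = 0.5294 bits

Distribution A (p=0.36) is closer to uniform (p=0.5), so it has higher entropy.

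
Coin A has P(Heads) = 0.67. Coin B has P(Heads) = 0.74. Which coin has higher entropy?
A

For binary distributions, entropy is maximized at p=0.5 and decreases as p moves toward 0 or 1.

H(A) = H(0.67) = 0.9149 bits
H(B) = H(0.74) = 0.8267 bits

Distribution A (p=0.67) is closer to uniform (p=0.5), so it has higher entropy.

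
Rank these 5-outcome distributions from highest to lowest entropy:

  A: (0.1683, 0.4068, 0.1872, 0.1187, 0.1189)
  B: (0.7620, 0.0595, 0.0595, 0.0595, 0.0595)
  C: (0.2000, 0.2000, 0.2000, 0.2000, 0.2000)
C > A > B

Key insight: Entropy is maximized by uniform distributions and minimized by concentrated distributions.

- Uniform distributions have maximum entropy log₂(5) = 2.3219 bits
- The more "peaked" or concentrated a distribution, the lower its entropy

Entropies:
  H(A) = 2.1435 bits
  H(B) = 1.2677 bits
  H(C) = 2.3219 bits

Ranking: C > A > B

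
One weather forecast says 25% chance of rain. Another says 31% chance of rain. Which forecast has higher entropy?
31% forecast

Treat each forecast as a Bernoulli distribution. Binary entropy is maximized at p=0.5 and falls off symmetrically toward 0 or 1. The 31% forecast is closer to 50%, so it is more uncertain. H(25%) ≈ 0.811 bits, H(31%) ≈ 0.893 bits.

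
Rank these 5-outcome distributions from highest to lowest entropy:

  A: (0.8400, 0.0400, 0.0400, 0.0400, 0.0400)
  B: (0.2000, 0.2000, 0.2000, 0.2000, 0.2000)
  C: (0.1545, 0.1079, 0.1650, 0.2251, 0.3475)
B > C > A

Key insight: Entropy is maximized by uniform distributions and minimized by concentrated distributions.

- Uniform distributions have maximum entropy log₂(5) = 2.3219 bits
- The more "peaked" or concentrated a distribution, the lower its entropy

Entropies:
  H(A) = 0.9543 bits
  H(B) = 2.3219 bits
  H(C) = 2.2059 bits

Ranking: B > C > A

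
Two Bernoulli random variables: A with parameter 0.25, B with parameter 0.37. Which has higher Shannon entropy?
B

For binary distributions, entropy is maximized at p=0.5 and decreases as p moves toward 0 or 1.

H(A) = H(0.25) = 0.8113 bits
H(B) = H(0.37) = 0.9507 bits

Distribution B (p=0.37) is closer to uniform (p=0.5), so it has higher entropy.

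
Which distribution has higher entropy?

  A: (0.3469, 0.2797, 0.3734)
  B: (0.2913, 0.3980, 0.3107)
A

Both distributions are close to uniform, making this a harder comparison.

H(A) = 1.5746 bits
H(B) = 1.5713 bits

The distribution closer to uniform has higher entropy.
Answer: A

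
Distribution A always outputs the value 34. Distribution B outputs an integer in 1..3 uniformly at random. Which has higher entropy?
B

A is deterministic, so H(A) = 0. B is uniform over 3 outcomes, so H(B) = log₂(3) = 1.585 bits. Any distribution with genuine randomness has higher entropy than a deterministic one.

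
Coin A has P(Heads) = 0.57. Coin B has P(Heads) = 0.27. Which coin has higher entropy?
A

For binary distributions, entropy is maximized at p=0.5 and decreases as p moves toward 0 or 1.

H(A) = H(0.57) = 0.9858 bits
H(B) = H(0.27) = 0.8415 bits

Distribution A (p=0.57) is closer to uniform (p=0.5), so it has higher entropy.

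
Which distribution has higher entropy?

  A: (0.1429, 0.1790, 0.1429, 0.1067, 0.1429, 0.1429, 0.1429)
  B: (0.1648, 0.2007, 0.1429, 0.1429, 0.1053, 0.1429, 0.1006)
A

Both distributions are close to uniform, making this a harder comparison.

H(A) = 2.7940 bits
H(B) = 2.7721 bits

The distribution closer to uniform has higher entropy.
Answer: A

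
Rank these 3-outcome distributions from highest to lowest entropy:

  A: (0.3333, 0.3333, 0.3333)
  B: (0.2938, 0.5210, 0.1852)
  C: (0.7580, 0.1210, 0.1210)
A > B > C

Key insight: Entropy is maximized by uniform distributions and minimized by concentrated distributions.

- Uniform distributions have maximum entropy log₂(3) = 1.5850 bits
- The more "peaked" or concentrated a distribution, the lower its entropy

Entropies:
  H(A) = 1.5850 bits
  H(B) = 1.4598 bits
  H(C) = 1.0404 bits

Ranking: A > B > C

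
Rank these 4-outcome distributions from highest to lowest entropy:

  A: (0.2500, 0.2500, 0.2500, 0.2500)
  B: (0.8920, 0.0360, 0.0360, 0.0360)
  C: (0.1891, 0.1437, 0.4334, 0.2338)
A > C > B

Key insight: Entropy is maximized by uniform distributions and minimized by concentrated distributions.

- Uniform distributions have maximum entropy log₂(4) = 2.0000 bits
- The more "peaked" or concentrated a distribution, the lower its entropy

Entropies:
  H(A) = 2.0000 bits
  H(B) = 0.6650 bits
  H(C) = 1.8695 bits

Ranking: A > C > B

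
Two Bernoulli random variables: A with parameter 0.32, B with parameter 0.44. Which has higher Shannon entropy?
B

For binary distributions, entropy is maximized at p=0.5 and decreases as p moves toward 0 or 1.

H(A) = H(0.32) = 0.9044 bits
H(B) = H(0.44) = 0.9896 bits

Distribution B (p=0.44) is closer to uniform (p=0.5), so it has higher entropy.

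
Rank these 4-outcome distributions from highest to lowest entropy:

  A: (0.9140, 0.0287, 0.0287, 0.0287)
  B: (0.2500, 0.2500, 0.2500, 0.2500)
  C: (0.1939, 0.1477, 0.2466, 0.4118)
B > C > A

Key insight: Entropy is maximized by uniform distributions and minimized by concentrated distributions.

- Uniform distributions have maximum entropy log₂(4) = 2.0000 bits
- The more "peaked" or concentrated a distribution, the lower its entropy

Entropies:
  H(A) = 0.5593 bits
  H(B) = 2.0000 bits
  H(C) = 1.8916 bits

Ranking: B > C > A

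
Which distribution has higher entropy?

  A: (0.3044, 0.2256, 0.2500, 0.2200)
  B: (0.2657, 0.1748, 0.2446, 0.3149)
A

Both distributions are close to uniform, making this a harder comparison.

H(A) = 1.9875 bits
H(B) = 1.9698 bits

The distribution closer to uniform has higher entropy.
Answer: A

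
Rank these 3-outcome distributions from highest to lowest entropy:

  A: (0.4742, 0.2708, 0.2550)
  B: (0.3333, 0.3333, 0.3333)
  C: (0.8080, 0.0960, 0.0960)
B > A > C

Key insight: Entropy is maximized by uniform distributions and minimized by concentrated distributions.

- Uniform distributions have maximum entropy log₂(3) = 1.5850 bits
- The more "peaked" or concentrated a distribution, the lower its entropy

Entropies:
  H(A) = 1.5235 bits
  H(B) = 1.5850 bits
  H(C) = 0.8976 bits

Ranking: B > A > C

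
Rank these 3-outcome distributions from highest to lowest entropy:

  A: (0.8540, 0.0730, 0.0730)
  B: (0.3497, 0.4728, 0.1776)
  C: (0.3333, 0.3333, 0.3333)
C > B > A

Key insight: Entropy is maximized by uniform distributions and minimized by concentrated distributions.

- Uniform distributions have maximum entropy log₂(3) = 1.5850 bits
- The more "peaked" or concentrated a distribution, the lower its entropy

Entropies:
  H(A) = 0.7457 bits
  H(B) = 1.4838 bits
  H(C) = 1.5850 bits

Ranking: C > B > A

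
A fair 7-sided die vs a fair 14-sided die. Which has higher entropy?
14-sided die

Both are uniform distributions; for uniform over n outcomes, H = log₂(n). H(7-sided) = log₂(7) = 2.807 bits and H(14-sided) = log₂(14) = 3.807 bits. More outcomes in a uniform distribution means higher entropy.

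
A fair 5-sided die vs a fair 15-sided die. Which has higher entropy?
15-sided die

Both are uniform distributions; for uniform over n outcomes, H = log₂(n). H(5-sided) = log₂(5) = 2.322 bits and H(15-sided) = log₂(15) = 3.907 bits. More outcomes in a uniform distribution means higher entropy.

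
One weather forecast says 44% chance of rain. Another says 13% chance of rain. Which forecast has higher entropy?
44% forecast

Treat each forecast as a Bernoulli distribution. Binary entropy is maximized at p=0.5 and falls off symmetrically toward 0 or 1. The 44% forecast is closer to 50%, so it is more uncertain. H(44%) ≈ 0.990 bits, H(13%) ≈ 0.557 bits.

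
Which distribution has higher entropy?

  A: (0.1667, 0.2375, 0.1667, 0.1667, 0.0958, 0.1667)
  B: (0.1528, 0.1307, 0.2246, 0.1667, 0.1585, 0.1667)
B

Both distributions are close to uniform, making this a harder comparison.

H(A) = 2.5401 bits
H(B) = 2.5647 bits

The distribution closer to uniform has higher entropy.
Answer: B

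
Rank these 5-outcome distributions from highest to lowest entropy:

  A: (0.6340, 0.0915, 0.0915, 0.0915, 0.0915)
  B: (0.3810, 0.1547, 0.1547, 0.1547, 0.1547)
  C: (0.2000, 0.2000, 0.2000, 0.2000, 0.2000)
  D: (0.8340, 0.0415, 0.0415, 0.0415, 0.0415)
C > B > A > D

Key insight: Entropy is maximized by uniform distributions and minimized by concentrated distributions.

Entropies:
  H(A) = 1.6796 bits
  H(B) = 2.1967 bits
  H(C) = 2.3219 bits
  H(D) = 0.9805 bits

Ranking: C > B > A > D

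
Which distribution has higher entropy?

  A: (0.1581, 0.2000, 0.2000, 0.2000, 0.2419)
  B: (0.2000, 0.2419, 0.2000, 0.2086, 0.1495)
A

Both distributions are close to uniform, making this a harder comparison.

H(A) = 2.3092 bits
H(B) = 2.3056 bits

The distribution closer to uniform has higher entropy.
Answer: A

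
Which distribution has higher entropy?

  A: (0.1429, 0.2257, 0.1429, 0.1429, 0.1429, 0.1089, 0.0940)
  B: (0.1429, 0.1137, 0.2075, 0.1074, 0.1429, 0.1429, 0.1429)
B

Both distributions are close to uniform, making this a harder comparison.

H(A) = 2.7579 bits
H(B) = 2.7773 bits

The distribution closer to uniform has higher entropy.
Answer: B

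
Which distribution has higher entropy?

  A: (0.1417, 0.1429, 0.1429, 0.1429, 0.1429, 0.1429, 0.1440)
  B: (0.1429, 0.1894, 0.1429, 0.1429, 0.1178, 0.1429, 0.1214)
A

Both distributions are close to uniform, making this a harder comparison.

H(A) = 2.8073 bits
H(B) = 2.7916 bits

The distribution closer to uniform has higher entropy.
Answer: A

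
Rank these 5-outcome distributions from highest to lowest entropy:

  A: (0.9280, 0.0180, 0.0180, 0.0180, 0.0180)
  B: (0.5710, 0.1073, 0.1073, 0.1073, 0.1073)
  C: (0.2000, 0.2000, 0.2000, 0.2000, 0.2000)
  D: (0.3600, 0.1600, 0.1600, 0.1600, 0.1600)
C > D > B > A

Key insight: Entropy is maximized by uniform distributions and minimized by concentrated distributions.

Entropies:
  H(A) = 0.5173 bits
  H(B) = 1.8434 bits
  H(C) = 2.3219 bits
  H(D) = 2.2227 bits

Ranking: C > D > B > A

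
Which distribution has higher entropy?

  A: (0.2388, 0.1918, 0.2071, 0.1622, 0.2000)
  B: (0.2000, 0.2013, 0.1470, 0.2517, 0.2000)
A

Both distributions are close to uniform, making this a harder comparison.

H(A) = 2.3109 bits
H(B) = 2.3018 bits

The distribution closer to uniform has higher entropy.
Answer: A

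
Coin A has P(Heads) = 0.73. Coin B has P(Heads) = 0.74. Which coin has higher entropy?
A

For binary distributions, entropy is maximized at p=0.5 and decreases as p moves toward 0 or 1.

H(A) = H(0.73) = 0.8415 bits
H(B) = H(0.74) = 0.8267 bits

Distribution A (p=0.73) is closer to uniform (p=0.5), so it has higher entropy.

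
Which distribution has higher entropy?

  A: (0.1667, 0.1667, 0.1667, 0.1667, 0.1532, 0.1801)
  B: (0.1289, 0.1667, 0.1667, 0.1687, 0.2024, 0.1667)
A

Both distributions are close to uniform, making this a harder comparison.

H(A) = 2.5834 bits
H(B) = 2.5731 bits

The distribution closer to uniform has higher entropy.
Answer: A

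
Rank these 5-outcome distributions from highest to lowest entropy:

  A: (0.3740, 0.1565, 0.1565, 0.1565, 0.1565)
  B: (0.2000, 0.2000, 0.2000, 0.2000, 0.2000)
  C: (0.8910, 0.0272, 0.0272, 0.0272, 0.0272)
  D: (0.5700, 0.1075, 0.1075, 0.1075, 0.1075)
B > A > D > C

Key insight: Entropy is maximized by uniform distributions and minimized by concentrated distributions.

Entropies:
  H(A) = 2.2057 bits
  H(B) = 2.3219 bits
  H(C) = 0.7149 bits
  H(D) = 1.8458 bits

Ranking: B > A > D > C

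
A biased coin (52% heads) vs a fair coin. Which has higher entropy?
Fair coin

The fair coin is uniform (p=0.5), maximizing binary entropy at 1 bit. The biased coin has H(0.52) ≈ 0.999 bits — its outcome is more predictable, so its entropy is lower.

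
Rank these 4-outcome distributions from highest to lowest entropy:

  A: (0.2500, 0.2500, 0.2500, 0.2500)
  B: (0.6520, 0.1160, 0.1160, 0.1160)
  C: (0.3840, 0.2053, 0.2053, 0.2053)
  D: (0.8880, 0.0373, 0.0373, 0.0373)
A > C > B > D

Key insight: Entropy is maximized by uniform distributions and minimized by concentrated distributions.

Entropies:
  H(A) = 2.0000 bits
  H(B) = 1.4838 bits
  H(C) = 1.9372 bits
  H(D) = 0.6834 bits

Ranking: A > C > B > D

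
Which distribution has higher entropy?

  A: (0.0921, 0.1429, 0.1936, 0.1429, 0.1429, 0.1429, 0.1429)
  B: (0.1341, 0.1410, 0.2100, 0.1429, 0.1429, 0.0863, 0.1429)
A

Both distributions are close to uniform, making this a harder comparison.

H(A) = 2.7808 bits
H(B) = 2.7683 bits

The distribution closer to uniform has higher entropy.
Answer: A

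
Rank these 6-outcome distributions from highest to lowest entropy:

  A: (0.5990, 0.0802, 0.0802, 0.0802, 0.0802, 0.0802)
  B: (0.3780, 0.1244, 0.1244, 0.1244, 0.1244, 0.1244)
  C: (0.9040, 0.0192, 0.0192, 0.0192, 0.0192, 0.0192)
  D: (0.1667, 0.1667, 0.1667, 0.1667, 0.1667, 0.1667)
D > B > A > C

Key insight: Entropy is maximized by uniform distributions and minimized by concentrated distributions.

Entropies:
  H(A) = 1.9026 bits
  H(B) = 2.4009 bits
  H(C) = 0.6791 bits
  H(D) = 2.5850 bits

Ranking: D > B > A > C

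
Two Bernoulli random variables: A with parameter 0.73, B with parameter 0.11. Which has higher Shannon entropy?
A

For binary distributions, entropy is maximized at p=0.5 and decreases as p moves toward 0 or 1.

H(A) = H(0.73) = 0.8415 bits
H(B) = H(0.11) = 0.4999 bits

Distribution A (p=0.73) is closer to uniform (p=0.5), so it has higher entropy.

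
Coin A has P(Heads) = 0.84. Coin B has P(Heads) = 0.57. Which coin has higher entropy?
B

For binary distributions, entropy is maximized at p=0.5 and decreases as p moves toward 0 or 1.

H(A) = H(0.84) = 0.6343 bits
H(B) = H(0.57) = 0.9858 bits

Distribution B (p=0.57) is closer to uniform (p=0.5), so it has higher entropy.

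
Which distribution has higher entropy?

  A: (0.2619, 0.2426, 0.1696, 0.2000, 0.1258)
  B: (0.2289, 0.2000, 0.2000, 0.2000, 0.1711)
B

Both distributions are close to uniform, making this a harder comparison.

H(A) = 2.2768 bits
H(B) = 2.3159 bits

The distribution closer to uniform has higher entropy.
Answer: B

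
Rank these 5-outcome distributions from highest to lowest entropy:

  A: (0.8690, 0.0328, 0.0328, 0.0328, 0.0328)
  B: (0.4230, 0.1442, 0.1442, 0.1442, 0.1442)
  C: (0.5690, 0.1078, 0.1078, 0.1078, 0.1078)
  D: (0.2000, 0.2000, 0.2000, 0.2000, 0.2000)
D > B > C > A

Key insight: Entropy is maximized by uniform distributions and minimized by concentrated distributions.

Entropies:
  H(A) = 0.8222 bits
  H(B) = 2.1368 bits
  H(C) = 1.8482 bits
  H(D) = 2.3219 bits

Ranking: D > B > C > A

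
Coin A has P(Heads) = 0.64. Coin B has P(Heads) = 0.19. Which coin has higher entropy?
A

For binary distributions, entropy is maximized at p=0.5 and decreases as p moves toward 0 or 1.

H(A) = H(0.64) = 0.9427 bits
H(B) = H(0.19) = 0.7015 bits

Distribution A (p=0.64) is closer to uniform (p=0.5), so it has higher entropy.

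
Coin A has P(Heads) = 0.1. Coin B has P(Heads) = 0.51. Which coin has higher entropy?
B

For binary distributions, entropy is maximized at p=0.5 and decreases as p moves toward 0 or 1.

H(A) = H(0.1) = 0.4690 bits
H(B) = H(0.51) = 0.9997 bits

Distribution B (p=0.51) is closer to uniform (p=0.5), so it has higher entropy.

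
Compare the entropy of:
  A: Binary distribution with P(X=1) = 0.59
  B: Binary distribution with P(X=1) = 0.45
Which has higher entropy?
B

For binary distributions, entropy is maximized at p=0.5 and decreases as p moves toward 0 or 1.

H(A) = H(0.59) = 0.9765 bits
H(B) = H(0.45) = 0.9928 bits

Distribution B (p=0.45) is closer to uniform (p=0.5), so it has higher entropy.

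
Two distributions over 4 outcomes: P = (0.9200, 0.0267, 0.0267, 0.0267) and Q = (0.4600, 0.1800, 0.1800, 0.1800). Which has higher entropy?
Q

P is highly concentrated on one outcome (92%), making it nearly deterministic. Q spreads its mass more evenly (max 46%). The more spread-out distribution has higher entropy: H(P) ≈ 0.529 bits, H(Q) ≈ 1.851 bits.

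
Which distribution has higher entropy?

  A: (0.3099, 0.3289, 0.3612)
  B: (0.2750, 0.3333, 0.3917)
A

Both distributions are close to uniform, making this a harder comparison.

H(A) = 1.5821 bits
H(B) = 1.5702 bits

The distribution closer to uniform has higher entropy.
Answer: A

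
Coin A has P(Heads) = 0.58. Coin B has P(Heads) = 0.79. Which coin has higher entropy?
A

For binary distributions, entropy is maximized at p=0.5 and decreases as p moves toward 0 or 1.

H(A) = H(0.58) = 0.9815 bits
H(B) = H(0.79) = 0.7415 bits

Distribution A (p=0.58) is closer to uniform (p=0.5), so it has higher entropy.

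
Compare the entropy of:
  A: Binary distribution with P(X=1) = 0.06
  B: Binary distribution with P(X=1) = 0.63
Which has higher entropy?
B

For binary distributions, entropy is maximized at p=0.5 and decreases as p moves toward 0 or 1.

H(A) = H(0.06) = 0.3274 bits
H(B) = H(0.63) = 0.9507 bits

Distribution B (p=0.63) is closer to uniform (p=0.5), so it has higher entropy.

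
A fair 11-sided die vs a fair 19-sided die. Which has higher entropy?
19-sided die

Both are uniform distributions; for uniform over n outcomes, H = log₂(n). H(11-sided) = log₂(11) = 3.459 bits and H(19-sided) = log₂(19) = 4.248 bits. More outcomes in a uniform distribution means higher entropy.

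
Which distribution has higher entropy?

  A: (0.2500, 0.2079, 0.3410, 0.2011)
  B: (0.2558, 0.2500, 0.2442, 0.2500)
B

Both distributions are close to uniform, making this a harder comparison.

H(A) = 1.9657 bits
H(B) = 1.9998 bits

The distribution closer to uniform has higher entropy.
Answer: B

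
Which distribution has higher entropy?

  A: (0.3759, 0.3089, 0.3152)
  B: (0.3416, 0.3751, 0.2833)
A

Both distributions are close to uniform, making this a harder comparison.

H(A) = 1.5791 bits
H(B) = 1.5755 bits

The distribution closer to uniform has higher entropy.
Answer: A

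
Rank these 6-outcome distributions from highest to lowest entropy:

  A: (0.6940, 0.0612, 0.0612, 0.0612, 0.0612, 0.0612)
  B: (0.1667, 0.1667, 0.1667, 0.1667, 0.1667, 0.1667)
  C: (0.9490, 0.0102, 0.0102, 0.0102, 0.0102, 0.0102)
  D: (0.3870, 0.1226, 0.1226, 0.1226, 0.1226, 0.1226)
B > D > A > C

Key insight: Entropy is maximized by uniform distributions and minimized by concentrated distributions.

Entropies:
  H(A) = 1.5990 bits
  H(B) = 2.5850 bits
  H(C) = 0.4090 bits
  H(D) = 2.3862 bits

Ranking: B > D > A > C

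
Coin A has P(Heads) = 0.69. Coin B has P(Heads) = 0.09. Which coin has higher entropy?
A

For binary distributions, entropy is maximized at p=0.5 and decreases as p moves toward 0 or 1.

H(A) = H(0.69) = 0.8932 bits
H(B) = H(0.09) = 0.4365 bits

Distribution A (p=0.69) is closer to uniform (p=0.5), so it has higher entropy.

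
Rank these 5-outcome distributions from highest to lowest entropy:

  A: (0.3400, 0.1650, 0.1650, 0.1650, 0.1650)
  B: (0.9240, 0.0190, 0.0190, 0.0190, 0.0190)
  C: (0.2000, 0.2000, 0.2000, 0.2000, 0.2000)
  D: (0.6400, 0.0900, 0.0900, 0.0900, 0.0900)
C > A > D > B

Key insight: Entropy is maximized by uniform distributions and minimized by concentrated distributions.

Entropies:
  H(A) = 2.2448 bits
  H(B) = 0.5399 bits
  H(C) = 2.3219 bits
  H(D) = 1.6627 bits

Ranking: C > A > D > B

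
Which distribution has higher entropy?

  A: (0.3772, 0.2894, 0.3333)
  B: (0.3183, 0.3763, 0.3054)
B

Both distributions are close to uniform, making this a harder comparison.

H(A) = 1.5766 bits
H(B) = 1.5789 bits

The distribution closer to uniform has higher entropy.
Answer: B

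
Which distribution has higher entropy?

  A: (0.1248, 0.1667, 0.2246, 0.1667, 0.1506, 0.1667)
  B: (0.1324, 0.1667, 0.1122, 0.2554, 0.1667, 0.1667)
A

Both distributions are close to uniform, making this a harder comparison.

H(A) = 2.5624 bits
H(B) = 2.5357 bits

The distribution closer to uniform has higher entropy.
Answer: A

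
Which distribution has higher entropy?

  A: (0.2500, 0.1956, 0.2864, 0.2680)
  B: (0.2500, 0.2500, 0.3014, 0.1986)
A

Both distributions are close to uniform, making this a harder comparison.

H(A) = 1.9862 bits
H(B) = 1.9847 bits

The distribution closer to uniform has higher entropy.
Answer: A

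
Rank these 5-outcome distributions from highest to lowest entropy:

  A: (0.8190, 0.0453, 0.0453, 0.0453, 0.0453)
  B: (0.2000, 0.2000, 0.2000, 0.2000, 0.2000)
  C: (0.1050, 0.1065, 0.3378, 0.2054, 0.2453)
B > C > A

Key insight: Entropy is maximized by uniform distributions and minimized by concentrated distributions.

- Uniform distributions have maximum entropy log₂(5) = 2.3219 bits
- The more "peaked" or concentrated a distribution, the lower its entropy

Entropies:
  H(A) = 1.0443 bits
  H(B) = 2.3219 bits
  H(C) = 2.1807 bits

Ranking: B > C > A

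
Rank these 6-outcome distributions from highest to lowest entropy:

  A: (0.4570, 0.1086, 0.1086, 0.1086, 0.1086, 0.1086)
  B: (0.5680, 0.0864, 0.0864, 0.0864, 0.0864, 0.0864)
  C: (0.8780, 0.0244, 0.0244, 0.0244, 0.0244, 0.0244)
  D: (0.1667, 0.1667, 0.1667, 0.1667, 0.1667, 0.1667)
D > A > B > C

Key insight: Entropy is maximized by uniform distributions and minimized by concentrated distributions.

Entropies:
  H(A) = 2.2555 bits
  H(B) = 1.9897 bits
  H(C) = 0.8184 bits
  H(D) = 2.5850 bits

Ranking: D > A > B > C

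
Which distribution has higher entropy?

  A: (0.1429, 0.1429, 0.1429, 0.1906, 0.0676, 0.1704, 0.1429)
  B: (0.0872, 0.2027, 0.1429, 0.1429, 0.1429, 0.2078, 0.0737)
A

Both distributions are close to uniform, making this a harder comparison.

H(A) = 2.7577 bits
H(B) = 2.7251 bits

The distribution closer to uniform has higher entropy.
Answer: A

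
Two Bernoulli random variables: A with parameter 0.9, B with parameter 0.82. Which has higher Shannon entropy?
B

For binary distributions, entropy is maximized at p=0.5 and decreases as p moves toward 0 or 1.

H(A) = H(0.9) = 0.4690 bits
H(B) = H(0.82) = 0.6801 bits

Distribution B (p=0.82) is closer to uniform (p=0.5), so it has higher entropy.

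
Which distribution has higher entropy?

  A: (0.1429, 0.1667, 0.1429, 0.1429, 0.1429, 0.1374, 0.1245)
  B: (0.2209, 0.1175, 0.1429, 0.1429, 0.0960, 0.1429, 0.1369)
A

Both distributions are close to uniform, making this a harder comparison.

H(A) = 2.8027 bits
H(B) = 2.7649 bits

The distribution closer to uniform has higher entropy.
Answer: A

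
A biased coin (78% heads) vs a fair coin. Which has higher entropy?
Fair coin

The fair coin is uniform (p=0.5), maximizing binary entropy at 1 bit. The biased coin has H(0.78) ≈ 0.760 bits — its outcome is more predictable, so its entropy is lower.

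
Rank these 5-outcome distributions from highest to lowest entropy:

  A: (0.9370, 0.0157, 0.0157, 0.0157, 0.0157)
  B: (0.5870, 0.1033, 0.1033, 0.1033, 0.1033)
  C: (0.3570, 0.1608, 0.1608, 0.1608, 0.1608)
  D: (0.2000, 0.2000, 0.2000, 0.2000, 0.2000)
D > C > B > A

Key insight: Entropy is maximized by uniform distributions and minimized by concentrated distributions.

Entropies:
  H(A) = 0.4652 bits
  H(B) = 1.8040 bits
  H(C) = 2.2262 bits
  H(D) = 2.3219 bits

Ranking: D > C > B > A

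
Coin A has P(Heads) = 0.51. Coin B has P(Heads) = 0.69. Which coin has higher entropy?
A

For binary distributions, entropy is maximized at p=0.5 and decreases as p moves toward 0 or 1.

H(A) = H(0.51) = 0.9997 bits
H(B) = H(0.69) = 0.8932 bits

Distribution A (p=0.51) is closer to uniform (p=0.5), so it has higher entropy.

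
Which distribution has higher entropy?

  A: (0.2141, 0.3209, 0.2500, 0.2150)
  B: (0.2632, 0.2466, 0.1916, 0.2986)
B

Both distributions are close to uniform, making this a harder comparison.

H(A) = 1.9791 bits
H(B) = 1.9824 bits

The distribution closer to uniform has higher entropy.
Answer: B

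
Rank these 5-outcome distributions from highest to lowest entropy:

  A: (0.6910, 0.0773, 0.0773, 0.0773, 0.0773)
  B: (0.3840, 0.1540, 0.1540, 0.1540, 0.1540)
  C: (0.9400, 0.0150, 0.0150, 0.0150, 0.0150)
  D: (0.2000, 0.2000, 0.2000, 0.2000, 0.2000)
D > B > A > C

Key insight: Entropy is maximized by uniform distributions and minimized by concentrated distributions.

Entropies:
  H(A) = 1.5100 bits
  H(B) = 2.1928 bits
  H(C) = 0.4474 bits
  H(D) = 2.3219 bits

Ranking: D > B > A > C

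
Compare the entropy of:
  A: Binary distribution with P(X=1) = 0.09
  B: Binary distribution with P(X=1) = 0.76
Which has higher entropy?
B

For binary distributions, entropy is maximized at p=0.5 and decreases as p moves toward 0 or 1.

H(A) = H(0.09) = 0.4365 bits
H(B) = H(0.76) = 0.7950 bits

Distribution B (p=0.76) is closer to uniform (p=0.5), so it has higher entropy.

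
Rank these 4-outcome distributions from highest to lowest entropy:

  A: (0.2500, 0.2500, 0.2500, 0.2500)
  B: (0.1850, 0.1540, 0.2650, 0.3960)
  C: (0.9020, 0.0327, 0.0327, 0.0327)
A > B > C

Key insight: Entropy is maximized by uniform distributions and minimized by concentrated distributions.

- Uniform distributions have maximum entropy log₂(4) = 2.0000 bits
- The more "peaked" or concentrated a distribution, the lower its entropy

Entropies:
  H(A) = 2.0000 bits
  H(B) = 1.9029 bits
  H(C) = 0.6179 bits

Ranking: A > B > C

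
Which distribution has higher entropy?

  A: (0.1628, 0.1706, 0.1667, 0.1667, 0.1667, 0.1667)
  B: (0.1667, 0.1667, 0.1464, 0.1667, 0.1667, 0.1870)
A

Both distributions are close to uniform, making this a harder comparison.

H(A) = 2.5848 bits
H(B) = 2.5814 bits

The distribution closer to uniform has higher entropy.
Answer: A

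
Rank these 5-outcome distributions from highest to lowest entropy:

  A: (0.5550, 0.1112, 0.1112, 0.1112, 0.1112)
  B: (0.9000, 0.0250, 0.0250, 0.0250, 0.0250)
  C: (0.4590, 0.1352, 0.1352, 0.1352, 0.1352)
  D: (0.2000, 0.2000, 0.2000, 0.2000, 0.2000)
D > C > A > B

Key insight: Entropy is maximized by uniform distributions and minimized by concentrated distributions.

Entropies:
  H(A) = 1.8813 bits
  H(B) = 0.6690 bits
  H(C) = 2.0771 bits
  H(D) = 2.3219 bits

Ranking: D > C > A > B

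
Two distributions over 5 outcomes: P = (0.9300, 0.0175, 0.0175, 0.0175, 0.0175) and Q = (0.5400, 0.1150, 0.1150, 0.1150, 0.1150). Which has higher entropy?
Q

P is highly concentrated on one outcome (93%), making it nearly deterministic. Q spreads its mass more evenly (max 54%). The more spread-out distribution has higher entropy: H(P) ≈ 0.506 bits, H(Q) ≈ 1.915 bits.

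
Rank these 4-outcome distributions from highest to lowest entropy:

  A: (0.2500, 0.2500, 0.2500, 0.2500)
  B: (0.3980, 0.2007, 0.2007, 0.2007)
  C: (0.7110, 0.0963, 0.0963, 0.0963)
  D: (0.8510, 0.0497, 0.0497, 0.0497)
A > B > C > D

Key insight: Entropy is maximized by uniform distributions and minimized by concentrated distributions.

Entropies:
  H(A) = 2.0000 bits
  H(B) = 1.9239 bits
  H(C) = 1.3255 bits
  H(D) = 0.8435 bits

Ranking: A > B > C > D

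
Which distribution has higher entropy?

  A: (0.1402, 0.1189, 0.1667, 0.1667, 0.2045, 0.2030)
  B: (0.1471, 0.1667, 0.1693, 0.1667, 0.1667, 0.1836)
B

Both distributions are close to uniform, making this a harder comparison.

H(A) = 2.5596 bits
H(B) = 2.5820 bits

The distribution closer to uniform has higher entropy.
Answer: B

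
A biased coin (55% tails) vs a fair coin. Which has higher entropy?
Fair coin

The fair coin is uniform (p=0.5), maximizing binary entropy at 1 bit. The biased coin has H(0.55) ≈ 0.993 bits — its outcome is more predictable, so its entropy is lower.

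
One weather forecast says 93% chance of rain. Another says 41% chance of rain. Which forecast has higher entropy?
41% forecast

Treat each forecast as a Bernoulli distribution. Binary entropy is maximized at p=0.5 and falls off symmetrically toward 0 or 1. The 41% forecast is closer to 50%, so it is more uncertain. H(93%) ≈ 0.366 bits, H(41%) ≈ 0.977 bits.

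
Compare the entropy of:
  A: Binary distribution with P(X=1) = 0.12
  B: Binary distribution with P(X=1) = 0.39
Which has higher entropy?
B

For binary distributions, entropy is maximized at p=0.5 and decreases as p moves toward 0 or 1.

H(A) = H(0.12) = 0.5294 bits
H(B) = H(0.39) = 0.9648 bits

Distribution B (p=0.39) is closer to uniform (p=0.5), so it has higher entropy.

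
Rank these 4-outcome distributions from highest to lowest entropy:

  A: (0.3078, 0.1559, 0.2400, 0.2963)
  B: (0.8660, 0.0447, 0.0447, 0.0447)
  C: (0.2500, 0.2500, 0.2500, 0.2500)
C > A > B

Key insight: Entropy is maximized by uniform distributions and minimized by concentrated distributions.

- Uniform distributions have maximum entropy log₂(4) = 2.0000 bits
- The more "peaked" or concentrated a distribution, the lower its entropy

Entropies:
  H(A) = 1.9554 bits
  H(B) = 0.7807 bits
  H(C) = 2.0000 bits

Ranking: C > A > B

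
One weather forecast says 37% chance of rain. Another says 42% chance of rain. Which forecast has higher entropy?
42% forecast

Treat each forecast as a Bernoulli distribution. Binary entropy is maximized at p=0.5 and falls off symmetrically toward 0 or 1. The 42% forecast is closer to 50%, so it is more uncertain. H(37%) ≈ 0.951 bits, H(42%) ≈ 0.981 bits.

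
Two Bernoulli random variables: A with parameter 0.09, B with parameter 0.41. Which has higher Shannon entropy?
B

For binary distributions, entropy is maximized at p=0.5 and decreases as p moves toward 0 or 1.

H(A) = H(0.09) = 0.4365 bits
H(B) = H(0.41) = 0.9765 bits

Distribution B (p=0.41) is closer to uniform (p=0.5), so it has higher entropy.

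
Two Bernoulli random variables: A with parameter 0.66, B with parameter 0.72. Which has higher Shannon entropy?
A

For binary distributions, entropy is maximized at p=0.5 and decreases as p moves toward 0 or 1.

H(A) = H(0.66) = 0.9248 bits
H(B) = H(0.72) = 0.8555 bits

Distribution A (p=0.66) is closer to uniform (p=0.5), so it has higher entropy.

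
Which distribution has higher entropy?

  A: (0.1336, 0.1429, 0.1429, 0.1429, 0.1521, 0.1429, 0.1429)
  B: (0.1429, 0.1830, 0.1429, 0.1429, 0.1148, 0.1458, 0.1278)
A

Both distributions are close to uniform, making this a harder comparison.

H(A) = 2.8065 bits
H(B) = 2.7944 bits

The distribution closer to uniform has higher entropy.
Answer: A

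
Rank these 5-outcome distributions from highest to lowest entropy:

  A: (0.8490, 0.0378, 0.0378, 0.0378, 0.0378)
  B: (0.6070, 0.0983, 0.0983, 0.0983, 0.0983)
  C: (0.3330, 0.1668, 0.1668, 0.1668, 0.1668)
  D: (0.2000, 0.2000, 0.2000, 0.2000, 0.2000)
D > C > B > A

Key insight: Entropy is maximized by uniform distributions and minimized by concentrated distributions.

Entropies:
  H(A) = 0.9143 bits
  H(B) = 1.7527 bits
  H(C) = 2.2520 bits
  H(D) = 2.3219 bits

Ranking: D > C > B > A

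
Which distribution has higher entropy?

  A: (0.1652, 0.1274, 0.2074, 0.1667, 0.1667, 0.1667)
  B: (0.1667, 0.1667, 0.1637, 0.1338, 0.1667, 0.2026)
B

Both distributions are close to uniform, making this a harder comparison.

H(A) = 2.5711 bits
H(B) = 2.5747 bits

The distribution closer to uniform has higher entropy.
Answer: B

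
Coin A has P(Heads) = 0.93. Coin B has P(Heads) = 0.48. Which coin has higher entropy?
B

For binary distributions, entropy is maximized at p=0.5 and decreases as p moves toward 0 or 1.

H(A) = H(0.93) = 0.3659 bits
H(B) = H(0.48) = 0.9988 bits

Distribution B (p=0.48) is closer to uniform (p=0.5), so it has higher entropy.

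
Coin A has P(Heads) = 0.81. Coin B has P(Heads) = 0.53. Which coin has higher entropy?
B

For binary distributions, entropy is maximized at p=0.5 and decreases as p moves toward 0 or 1.

H(A) = H(0.81) = 0.7015 bits
H(B) = H(0.53) = 0.9974 bits

Distribution B (p=0.53) is closer to uniform (p=0.5), so it has higher entropy.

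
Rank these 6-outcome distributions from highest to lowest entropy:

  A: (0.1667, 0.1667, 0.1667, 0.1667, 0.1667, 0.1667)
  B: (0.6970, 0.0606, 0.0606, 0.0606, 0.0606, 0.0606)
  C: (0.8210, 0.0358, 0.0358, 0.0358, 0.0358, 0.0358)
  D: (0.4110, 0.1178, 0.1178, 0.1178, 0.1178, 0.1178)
A > D > B > C

Key insight: Entropy is maximized by uniform distributions and minimized by concentrated distributions.

Entropies:
  H(A) = 2.5850 bits
  H(B) = 1.5885 bits
  H(C) = 1.0935 bits
  H(D) = 2.3446 bits

Ranking: A > D > B > C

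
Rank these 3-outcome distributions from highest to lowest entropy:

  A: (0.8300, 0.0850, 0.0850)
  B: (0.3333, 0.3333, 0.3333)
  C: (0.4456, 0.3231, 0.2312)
B > C > A

Key insight: Entropy is maximized by uniform distributions and minimized by concentrated distributions.

- Uniform distributions have maximum entropy log₂(3) = 1.5850 bits
- The more "peaked" or concentrated a distribution, the lower its entropy

Entropies:
  H(A) = 0.8277 bits
  H(B) = 1.5850 bits
  H(C) = 1.5348 bits

Ranking: B > C > A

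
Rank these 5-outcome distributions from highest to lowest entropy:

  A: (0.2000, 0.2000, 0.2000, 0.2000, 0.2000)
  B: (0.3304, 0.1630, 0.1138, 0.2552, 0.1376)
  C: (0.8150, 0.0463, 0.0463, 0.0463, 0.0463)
A > B > C

Key insight: Entropy is maximized by uniform distributions and minimized by concentrated distributions.

- Uniform distributions have maximum entropy log₂(5) = 2.3219 bits
- The more "peaked" or concentrated a distribution, the lower its entropy

Entropies:
  H(A) = 2.3219 bits
  H(B) = 2.2079 bits
  H(C) = 1.0609 bits

Ranking: A > B > C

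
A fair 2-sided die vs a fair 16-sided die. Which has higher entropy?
16-sided die

Both are uniform distributions; for uniform over n outcomes, H = log₂(n). H(2-sided) = log₂(2) = 1.000 bits and H(16-sided) = log₂(16) = 4.000 bits. More outcomes in a uniform distribution means higher entropy.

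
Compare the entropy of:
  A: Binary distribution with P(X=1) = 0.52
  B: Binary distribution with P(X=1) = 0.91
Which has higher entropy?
A

For binary distributions, entropy is maximized at p=0.5 and decreases as p moves toward 0 or 1.

H(A) = H(0.52) = 0.9988 bits
H(B) = H(0.91) = 0.4365 bits

Distribution A (p=0.52) is closer to uniform (p=0.5), so it has higher entropy.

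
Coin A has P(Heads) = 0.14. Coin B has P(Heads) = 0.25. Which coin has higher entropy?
B

For binary distributions, entropy is maximized at p=0.5 and decreases as p moves toward 0 or 1.

H(A) = H(0.14) = 0.5842 bits
H(B) = H(0.25) = 0.8113 bits

Distribution B (p=0.25) is closer to uniform (p=0.5), so it has higher entropy.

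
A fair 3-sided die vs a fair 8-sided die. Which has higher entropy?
8-sided die

Both are uniform distributions; for uniform over n outcomes, H = log₂(n). H(3-sided) = log₂(3) = 1.585 bits and H(8-sided) = log₂(8) = 3.000 bits. More outcomes in a uniform distribution means higher entropy.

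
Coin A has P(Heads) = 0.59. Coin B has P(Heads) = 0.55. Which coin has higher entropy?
B

For binary distributions, entropy is maximized at p=0.5 and decreases as p moves toward 0 or 1.

H(A) = H(0.59) = 0.9765 bits
H(B) = H(0.55) = 0.9928 bits

Distribution B (p=0.55) is closer to uniform (p=0.5), so it has higher entropy.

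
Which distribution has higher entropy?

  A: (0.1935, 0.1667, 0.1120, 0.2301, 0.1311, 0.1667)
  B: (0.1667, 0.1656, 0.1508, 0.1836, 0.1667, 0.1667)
B

Both distributions are close to uniform, making this a harder comparison.

H(A) = 2.5459 bits
H(B) = 2.5826 bits

The distribution closer to uniform has higher entropy.
Answer: B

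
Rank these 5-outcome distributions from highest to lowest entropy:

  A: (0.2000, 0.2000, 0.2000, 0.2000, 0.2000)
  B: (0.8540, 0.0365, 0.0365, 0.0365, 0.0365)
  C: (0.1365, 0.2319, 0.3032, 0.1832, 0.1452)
A > C > B

Key insight: Entropy is maximized by uniform distributions and minimized by concentrated distributions.

- Uniform distributions have maximum entropy log₂(5) = 2.3219 bits
- The more "peaked" or concentrated a distribution, the lower its entropy

Entropies:
  H(A) = 2.3219 bits
  H(B) = 0.8917 bits
  H(C) = 2.2559 bits

Ranking: A > C > B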